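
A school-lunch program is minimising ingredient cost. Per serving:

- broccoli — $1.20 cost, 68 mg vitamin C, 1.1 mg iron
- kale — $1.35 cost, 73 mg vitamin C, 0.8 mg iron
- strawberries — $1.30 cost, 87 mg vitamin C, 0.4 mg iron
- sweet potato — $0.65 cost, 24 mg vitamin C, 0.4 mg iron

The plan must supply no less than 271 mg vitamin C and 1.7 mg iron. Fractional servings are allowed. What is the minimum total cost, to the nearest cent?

Check every corner: each single food scaled to meet both minima, and each pair solved so both constraints bind.
broccoli only: max(271/68, 1.7/1.1) = 3.985 servings → $4.78.
kale only: max(271/73, 1.7/0.8) = 3.712 servings → $5.01.
strawberries only: max(271/87, 1.7/0.4) = 4.25 servings → $5.53.
sweet potato only: max(271/24, 1.7/0.4) = 11.29 servings → $7.34.
broccoli + kale with both targets exact would need a negative amount; discard.
broccoli + strawberries with both tight: 0.5766 servings and 2.664 servings → $4.16.
broccoli + sweet potato: the both-tight solution has a negative serving — not a feasible corner.
kale + strawberries with both tight: 0.9777 servings and 2.295 servings → $4.30.
kale + sweet potato with both targets exact would need a negative amount; discard.
strawberries + sweet potato with both tight: 2.683 servings and 1.567 servings → $4.51.
The minimum over all feasible corners is $4.16.

$4.16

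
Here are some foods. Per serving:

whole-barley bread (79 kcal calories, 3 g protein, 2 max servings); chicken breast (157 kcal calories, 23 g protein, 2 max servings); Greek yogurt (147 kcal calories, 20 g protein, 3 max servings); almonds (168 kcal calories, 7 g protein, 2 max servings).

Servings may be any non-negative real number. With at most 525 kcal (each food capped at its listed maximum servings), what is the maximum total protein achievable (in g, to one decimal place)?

74.7 g

Protein per kcal: chicken breast 0.1465, Greek yogurt 0.1361, almonds 0.04167, whole-barley bread 0.03797.
Take 2 servings of chicken breast: uses 314 kcal, +46.0 g protein (running total 46.0 g).
Take 1.435 servings of Greek yogurt: uses 211 kcal, +28.7 g protein (running total 74.7 g).
Filling greedily by protein-per-kcal is optimal for one linear limit, giving 74.7 g.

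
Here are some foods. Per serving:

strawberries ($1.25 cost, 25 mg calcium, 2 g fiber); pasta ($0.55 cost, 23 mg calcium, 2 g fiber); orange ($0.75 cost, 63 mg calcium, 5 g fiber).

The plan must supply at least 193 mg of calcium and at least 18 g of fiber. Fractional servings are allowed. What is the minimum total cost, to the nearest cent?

Check every corner: each single food scaled to meet both minima, and each pair solved so both constraints bind.
strawberries only: max(193/25, 18/2) = 9 servings → $11.25.
pasta only: max(193/23, 18/2) = 9 servings → $4.95.
orange only: max(193/63, 18/5) = 3.6 servings → $2.70.
strawberries + pasta with both targets exact would need a negative amount; discard.
strawberries + orange with both targets exact would need a negative amount; discard.
pasta + orange: the both-tight solution has a negative serving — not a feasible corner.
The minimum over all feasible corners is $2.70.

$2.70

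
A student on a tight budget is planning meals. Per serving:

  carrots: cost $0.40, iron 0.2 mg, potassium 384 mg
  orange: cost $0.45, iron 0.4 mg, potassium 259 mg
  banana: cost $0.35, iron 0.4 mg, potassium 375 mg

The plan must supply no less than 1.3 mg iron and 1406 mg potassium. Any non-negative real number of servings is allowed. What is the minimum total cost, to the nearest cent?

This is a tiny linear program; its minimum lies at a vertex of the feasible set. List the vertices and price them.
carrots only: max(1.3/0.2, 1406/384) = 6.5 servings → $2.60.
orange only: max(1.3/0.4, 1406/259) = 5.429 servings → $2.44.
banana only: max(1.3/0.4, 1406/375) = 3.749 servings → $1.31.
carrots + orange with both tight: 2.217 servings and 2.141 servings → $1.85.
carrots + banana with both tight: 0.9529 servings and 2.774 servings → $1.35.
orange + banana: the both-tight solution has a negative serving — not a feasible corner.
So the least-cost plan costs $1.31.

$1.31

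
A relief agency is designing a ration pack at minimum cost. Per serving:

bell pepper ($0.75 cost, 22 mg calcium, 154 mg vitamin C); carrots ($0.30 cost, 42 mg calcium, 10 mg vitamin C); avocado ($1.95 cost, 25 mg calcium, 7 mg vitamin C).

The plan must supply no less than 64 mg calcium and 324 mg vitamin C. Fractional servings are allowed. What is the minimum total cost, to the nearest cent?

$1.69

Compare the cost at each extreme point of the feasible region.
bell pepper only: max(64/22, 324/154) = 2.909 servings → $2.18.
carrots only: max(64/42, 324/10) = 32.4 servings → $9.72.
avocado only: max(64/25, 324/7) = 46.29 servings → $90.26.
bell pepper + carrots with both tight: 2.076 servings and 0.4366 servings → $1.69.
bell pepper + avocado with both tight: 2.07 servings and 0.7381 servings → $2.99.
carrots + avocado: intersection lies outside the first quadrant.
The minimum over all feasible corners is $1.69.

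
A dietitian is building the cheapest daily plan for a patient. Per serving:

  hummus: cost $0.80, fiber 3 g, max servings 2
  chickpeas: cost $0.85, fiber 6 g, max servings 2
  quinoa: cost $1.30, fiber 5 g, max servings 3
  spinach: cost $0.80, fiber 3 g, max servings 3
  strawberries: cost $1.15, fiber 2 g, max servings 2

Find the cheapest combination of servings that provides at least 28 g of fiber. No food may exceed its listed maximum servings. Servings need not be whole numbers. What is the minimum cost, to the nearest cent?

Cost per g of fiber: chickpeas $0.1417, quinoa $0.2600, hummus $0.2667, spinach $0.2667, strawberries $0.5750.
Take 2 servings of chickpeas: +12.0 g fiber for $1.70 (total $1.70, still need 16.0 g).
Take 3 servings of quinoa: +15.0 g fiber for $3.90 (total $5.60, still need 1.0 g).
Take 0.3333 servings of hummus: +1.0 g fiber for $0.27 (total $5.87, still need 0.0 g).
Greedy by cheapest-per-g is optimal for a single linear constraint, so the minimum cost is $5.87.

$5.87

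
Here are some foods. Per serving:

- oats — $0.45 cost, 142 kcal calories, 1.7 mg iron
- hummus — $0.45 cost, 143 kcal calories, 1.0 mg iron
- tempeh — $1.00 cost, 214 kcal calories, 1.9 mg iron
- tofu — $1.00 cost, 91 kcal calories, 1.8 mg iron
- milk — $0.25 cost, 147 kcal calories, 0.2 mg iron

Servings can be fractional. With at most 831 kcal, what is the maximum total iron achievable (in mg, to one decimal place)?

16.4 mg

Iron per kcal: tofu 0.01978, oats 0.01197, tempeh 0.008879, hummus 0.006993, milk 0.001361.
With no serving limits, spend the whole calories allowance on tofu: 831 kcal / 91 kcal × 1.8 mg = 16.4 mg.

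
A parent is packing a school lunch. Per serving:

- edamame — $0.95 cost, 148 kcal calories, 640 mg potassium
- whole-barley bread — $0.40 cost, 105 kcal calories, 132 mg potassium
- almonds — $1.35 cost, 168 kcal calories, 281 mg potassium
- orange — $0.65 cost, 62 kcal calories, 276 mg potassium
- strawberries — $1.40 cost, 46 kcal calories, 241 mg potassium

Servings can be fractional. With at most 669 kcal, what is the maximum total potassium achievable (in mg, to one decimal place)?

3505.0 mg

Potassium per kcal: strawberries 5.239, orange 4.452, edamame 4.324, almonds 1.673, whole-barley bread 1.257.
With no serving limits, spend the whole calories allowance on strawberries: 669 kcal / 46 kcal × 241 mg = 3505.0 mg.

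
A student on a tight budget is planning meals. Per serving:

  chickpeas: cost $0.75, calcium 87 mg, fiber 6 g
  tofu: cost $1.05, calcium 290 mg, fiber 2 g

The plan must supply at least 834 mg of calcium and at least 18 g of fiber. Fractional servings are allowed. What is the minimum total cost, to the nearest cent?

$4.01

At the optimum either one food covers both requirements or two foods hit both targets exactly; no other combination can be cheaper.
chickpeas only: max(834/87, 18/6) = 9.586 servings → $7.19.
tofu only: max(834/290, 18/2) = 9 servings → $9.45.
chickpeas + tofu with both tight: 2.268 servings and 2.195 servings → $4.01.
The minimum over all feasible corners is $4.01.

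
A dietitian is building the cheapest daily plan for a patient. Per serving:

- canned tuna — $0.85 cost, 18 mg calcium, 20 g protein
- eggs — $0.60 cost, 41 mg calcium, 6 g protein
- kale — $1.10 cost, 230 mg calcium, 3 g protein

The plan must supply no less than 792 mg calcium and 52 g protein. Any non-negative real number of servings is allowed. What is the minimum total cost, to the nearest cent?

$5.40

Check every corner: each single food scaled to meet both minima, and each pair solved so both constraints bind.
canned tuna only: max(792/18, 52/20) = 44 servings → $37.40.
eggs only: max(792/41, 52/6) = 19.32 servings → $11.59.
kale only: max(792/230, 52/3) = 17.33 servings → $19.07.
canned tuna + eggs: the both-tight solution has a negative serving — not a feasible corner.
canned tuna + kale with both tight: 2.108 servings and 3.278 servings → $5.40.
eggs + kale with both tight: 7.625 servings and 2.084 servings → $6.87.
The minimum over all feasible corners is $5.40.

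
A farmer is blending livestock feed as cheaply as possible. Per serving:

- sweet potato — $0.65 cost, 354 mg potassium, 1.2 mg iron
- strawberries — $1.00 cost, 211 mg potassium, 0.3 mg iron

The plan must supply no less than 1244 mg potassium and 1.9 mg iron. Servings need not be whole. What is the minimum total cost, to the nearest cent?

$2.28

At the optimum either one food covers both requirements or two foods hit both targets exactly; no other combination can be cheaper.
sweet potato only: max(1244/354, 1.9/1.2) = 3.514 servings → $2.28.
strawberries only: max(1244/211, 1.9/0.3) = 6.333 servings → $6.33.
sweet potato + strawberries with both tight: 0.1884 servings and 5.58 servings → $5.70.
The minimum over all feasible corners is $2.28.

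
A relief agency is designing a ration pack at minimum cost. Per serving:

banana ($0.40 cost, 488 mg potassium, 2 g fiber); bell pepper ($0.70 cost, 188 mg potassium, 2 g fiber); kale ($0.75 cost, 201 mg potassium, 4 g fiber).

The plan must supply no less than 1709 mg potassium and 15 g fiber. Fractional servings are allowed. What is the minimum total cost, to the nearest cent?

Two binding constraints pin down two serving amounts, so the optimal mix uses at most two foods. The candidates are each food alone (scaled to the tighter of potassium/fiber) and each pair with both constraints tight.
banana only: max(1709/488, 15/2) = 7.5 servings → $3.00.
bell pepper only: max(1709/188, 15/2) = 9.09 servings → $6.36.
kale only: max(1709/201, 15/4) = 8.502 servings → $6.38.
banana + bell pepper with both tight: 0.9967 servings and 6.503 servings → $4.95.
banana + kale with both tight: 2.465 servings and 2.517 servings → $2.87.
bell pepper + kale with both targets exact would need a negative amount; discard.
Cheapest feasible corner: $2.87.

$2.87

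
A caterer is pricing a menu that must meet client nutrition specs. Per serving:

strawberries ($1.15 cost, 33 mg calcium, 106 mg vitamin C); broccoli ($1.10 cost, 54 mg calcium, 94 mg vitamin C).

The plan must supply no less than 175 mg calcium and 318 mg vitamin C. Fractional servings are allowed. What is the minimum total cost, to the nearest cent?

$3.70

Two binding constraints pin down two serving amounts, so the optimal mix uses at most two foods. The candidates are each food alone (scaled to the tighter of calcium/vitamin C) and each pair with both constraints tight.
strawberries only: max(175/33, 318/106) = 5.303 servings → $6.10.
broccoli only: max(175/54, 318/94) = 3.383 servings → $3.72.
strawberries + broccoli with both tight: 0.2754 servings and 3.072 servings → $3.70.
Cheapest feasible corner: $3.70.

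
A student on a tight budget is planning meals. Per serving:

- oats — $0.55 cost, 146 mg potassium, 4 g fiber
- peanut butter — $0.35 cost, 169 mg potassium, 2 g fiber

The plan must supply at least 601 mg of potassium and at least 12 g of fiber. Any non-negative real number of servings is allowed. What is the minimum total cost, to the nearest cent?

$1.78

A basic optimal solution has at most two foods positive. Try each food alone and each pair with both targets met exactly.
oats only: max(601/146, 12/4) = 4.116 servings → $2.26.
peanut butter only: max(601/169, 12/2) = 6 servings → $2.10.
oats + peanut butter with both tight: 2.151 servings and 1.698 servings → $1.78.
The minimum over all feasible corners is $1.78.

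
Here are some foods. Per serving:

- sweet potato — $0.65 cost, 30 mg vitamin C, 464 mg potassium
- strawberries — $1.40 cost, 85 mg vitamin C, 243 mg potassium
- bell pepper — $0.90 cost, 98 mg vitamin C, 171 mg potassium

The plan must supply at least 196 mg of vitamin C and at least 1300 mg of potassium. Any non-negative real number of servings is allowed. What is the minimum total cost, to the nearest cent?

Minimising a linear cost over {vitamin C ≥ 196, potassium ≥ 1300, servings ≥ 0} — the optimum is at a vertex, using one or two foods.
sweet potato only: max(196/30, 1300/464) = 6.533 servings → $4.25.
strawberries only: max(196/85, 1300/243) = 5.35 servings → $7.49.
bell pepper only: max(196/98, 1300/171) = 7.602 servings → $6.84.
sweet potato + strawberries with both tight: 1.956 servings and 1.616 servings → $3.53.
sweet potato + bell pepper with both tight: 2.327 servings and 1.288 servings → $2.67.
strawberries + bell pepper: intersection lies outside the first quadrant.
Cheapest feasible corner: $2.67.

$2.67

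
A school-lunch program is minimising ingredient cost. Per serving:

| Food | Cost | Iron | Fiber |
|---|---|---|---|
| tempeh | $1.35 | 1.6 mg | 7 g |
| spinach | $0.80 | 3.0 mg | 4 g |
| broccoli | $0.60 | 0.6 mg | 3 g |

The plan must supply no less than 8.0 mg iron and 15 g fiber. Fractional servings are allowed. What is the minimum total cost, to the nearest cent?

This is a tiny linear program; its minimum lies at a vertex of the feasible set. List the vertices and price them.
tempeh only: max(8.0/1.6, 15/7) = 5 servings → $6.75.
spinach only: max(8.0/3.0, 15/4) = 3.75 servings → $3.00.
broccoli only: max(8.0/0.6, 15/3) = 13.33 servings → $8.00.
tempeh + spinach with both tight: 0.8904 servings and 2.192 servings → $2.96.
tempeh + broccoli: intersection lies outside the first quadrant.
spinach + broccoli with both tight: 2.273 servings and 1.97 servings → $3.00.
Cheapest feasible corner: $2.96.

$2.96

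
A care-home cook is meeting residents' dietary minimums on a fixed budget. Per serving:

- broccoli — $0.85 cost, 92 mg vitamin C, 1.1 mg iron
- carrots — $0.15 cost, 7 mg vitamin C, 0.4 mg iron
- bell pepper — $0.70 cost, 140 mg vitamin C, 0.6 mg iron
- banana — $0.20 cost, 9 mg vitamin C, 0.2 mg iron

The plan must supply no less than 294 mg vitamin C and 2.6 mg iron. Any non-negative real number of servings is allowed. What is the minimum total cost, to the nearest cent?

$1.89

The cheapest plan sits at a corner of the feasible region — with two constraints it uses at most two foods.
broccoli only: max(294/92, 2.6/1.1) = 3.196 servings → $2.72.
carrots only: max(294/7, 2.6/0.4) = 42 servings → $6.30.
bell pepper only: max(294/140, 2.6/0.6) = 4.333 servings → $3.03.
banana only: max(294/9, 2.6/0.2) = 32.67 servings → $6.53.
broccoli + carrots with both targets exact would need a negative amount; discard.
broccoli + bell pepper with both tight: 1.899 servings and 0.8522 servings → $2.21.
broccoli + banana: the both-tight solution has a negative serving — not a feasible corner.
carrots + bell pepper with both tight: 3.622 servings and 1.919 servings → $1.89.
carrots + banana with both targets exact would need a negative amount; discard.
bell pepper + banana with both tight: 1.566 servings and 8.301 servings → $2.76.
Cheapest feasible corner: $1.89.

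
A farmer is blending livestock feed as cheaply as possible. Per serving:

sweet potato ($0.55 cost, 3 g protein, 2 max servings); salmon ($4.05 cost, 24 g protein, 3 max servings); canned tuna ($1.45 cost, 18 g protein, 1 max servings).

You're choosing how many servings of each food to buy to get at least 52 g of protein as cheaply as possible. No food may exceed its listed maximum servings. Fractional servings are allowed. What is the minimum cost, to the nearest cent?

$7.19

Cost per g of protein: canned tuna $0.0806, salmon $0.1688, sweet potato $0.1833.
Take 1 serving of canned tuna: +18.0 g protein for $1.45 (total $1.45, still need 34.0 g).
Take 1.417 servings of salmon: +34.0 g protein for $5.74 (total $7.19, still need 0.0 g).
Greedy by cheapest-per-g is optimal for a single linear constraint, so the minimum cost is $7.19.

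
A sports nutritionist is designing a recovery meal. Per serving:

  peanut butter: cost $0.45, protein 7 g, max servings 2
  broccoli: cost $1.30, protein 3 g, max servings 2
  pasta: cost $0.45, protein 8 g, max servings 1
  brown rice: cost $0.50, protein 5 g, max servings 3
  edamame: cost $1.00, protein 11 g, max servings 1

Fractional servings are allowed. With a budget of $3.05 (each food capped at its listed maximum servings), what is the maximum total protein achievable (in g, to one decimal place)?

40.0 g

Protein per dollar: pasta 17.78, peanut butter 15.56, edamame 11, brown rice 10, broccoli 2.308.
Take 1 serving of pasta: spends $0.45, +8.0 g protein (running total 8.0 g).
Take 2 servings of peanut butter: spends $0.90, +14.0 g protein (running total 22.0 g).
Take 1 serving of edamame: spends $1.00, +11.0 g protein (running total 33.0 g).
Take 1.4 servings of brown rice: spends $0.70, +7.0 g protein (running total 40.0 g).
Filling greedily by protein-per-dollar is optimal for one linear limit, giving 40.0 g.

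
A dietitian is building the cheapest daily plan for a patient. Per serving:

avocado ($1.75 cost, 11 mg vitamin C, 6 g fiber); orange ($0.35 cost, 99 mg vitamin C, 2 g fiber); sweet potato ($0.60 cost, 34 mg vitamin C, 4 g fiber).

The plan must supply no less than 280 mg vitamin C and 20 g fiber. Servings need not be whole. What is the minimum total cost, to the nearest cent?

This is a tiny linear program; its minimum lies at a vertex of the feasible set. List the vertices and price them.
avocado only: max(280/11, 20/6) = 25.45 servings → $44.55.
orange only: max(280/99, 20/2) = 10 servings → $3.50.
sweet potato only: max(280/34, 20/4) = 8.235 servings → $4.94.
avocado + orange with both tight: 2.483 servings and 2.552 servings → $5.24.
avocado + sweet potato: intersection lies outside the first quadrant.
orange + sweet potato with both tight: 1.341 servings and 4.329 servings → $3.07.
Cheapest feasible corner: $3.07.

$3.07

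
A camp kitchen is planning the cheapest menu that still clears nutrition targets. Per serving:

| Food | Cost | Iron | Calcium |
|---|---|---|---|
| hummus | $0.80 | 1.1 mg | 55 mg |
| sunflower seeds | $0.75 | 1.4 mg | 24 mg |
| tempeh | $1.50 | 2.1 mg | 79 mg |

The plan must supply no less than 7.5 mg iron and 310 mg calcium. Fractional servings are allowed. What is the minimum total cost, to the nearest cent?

$5.08

With two linear requirements the optimum uses one or two foods; enumerate the corners.
hummus only: max(7.5/1.1, 310/55) = 6.818 servings → $5.45.
sunflower seeds only: max(7.5/1.4, 310/24) = 12.92 servings → $9.69.
tempeh only: max(7.5/2.1, 310/79) = 3.924 servings → $5.89.
hummus + sunflower seeds with both tight: 5.02 servings and 1.413 servings → $5.08.
hummus + tempeh with both tight: 2.045 servings and 2.5 servings → $5.39.
sunflower seeds + tempeh with both targets exact would need a negative amount; discard.
The minimum over all feasible corners is $5.08.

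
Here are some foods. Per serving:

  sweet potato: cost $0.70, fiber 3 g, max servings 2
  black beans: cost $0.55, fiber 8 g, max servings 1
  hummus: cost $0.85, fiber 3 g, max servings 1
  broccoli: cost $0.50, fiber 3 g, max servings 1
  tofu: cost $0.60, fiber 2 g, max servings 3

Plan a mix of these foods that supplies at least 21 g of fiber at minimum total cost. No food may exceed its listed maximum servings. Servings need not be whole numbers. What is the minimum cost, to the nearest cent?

Cost per g of fiber: black beans $0.0688, broccoli $0.1667, sweet potato $0.2333, hummus $0.2833, tofu $0.3000.
Take 1 serving of black beans: +8.0 g fiber for $0.55 (total $0.55, still need 13.0 g).
Take 1 serving of broccoli: +3.0 g fiber for $0.50 (total $1.05, still need 10.0 g).
Take 2 servings of sweet potato: +6.0 g fiber for $1.40 (total $2.45, still need 4.0 g).
Take 1 serving of hummus: +3.0 g fiber for $0.85 (total $3.30, still need 1.0 g).
Take 0.5 servings of tofu: +1.0 g fiber for $0.30 (total $3.60, still need 0.0 g).
Filling from the cheapest source first is optimal under one linear minimum: $3.60.

$3.60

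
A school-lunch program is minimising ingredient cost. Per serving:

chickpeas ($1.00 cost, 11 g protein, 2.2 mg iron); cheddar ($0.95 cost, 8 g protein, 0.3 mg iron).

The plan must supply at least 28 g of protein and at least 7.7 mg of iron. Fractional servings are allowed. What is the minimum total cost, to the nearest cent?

$3.50

Check every corner: each single food scaled to meet both minima, and each pair solved so both constraints bind.
chickpeas only: max(28/11, 7.7/2.2) = 3.5 servings → $3.50.
cheddar only: max(28/8, 7.7/0.3) = 25.67 servings → $24.38.
chickpeas + cheddar: the both-tight solution has a negative serving — not a feasible corner.
The minimum over all feasible corners is $3.50.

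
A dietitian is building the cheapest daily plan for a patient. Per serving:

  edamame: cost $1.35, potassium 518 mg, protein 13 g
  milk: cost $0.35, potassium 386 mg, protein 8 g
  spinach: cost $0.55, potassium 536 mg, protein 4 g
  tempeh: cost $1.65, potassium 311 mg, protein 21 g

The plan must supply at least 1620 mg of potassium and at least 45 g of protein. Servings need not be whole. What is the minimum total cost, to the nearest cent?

$1.97

Check every corner: each single food scaled to meet both minima, and each pair solved so both constraints bind.
edamame only: max(1620/518, 45/13) = 3.462 servings → $4.67.
milk only: max(1620/386, 45/8) = 5.625 servings → $1.97.
spinach only: max(1620/536, 45/4) = 11.25 servings → $6.19.
tempeh only: max(1620/311, 45/21) = 5.209 servings → $8.59.
edamame + milk: intersection lies outside the first quadrant.
edamame + spinach with both targets exact would need a negative amount; discard.
edamame + tempeh with both tight: 2.93 servings and 0.3292 servings → $4.50.
milk + spinach: intersection lies outside the first quadrant.
milk + tempeh with both tight: 3.564 servings and 0.785 servings → $2.54.
spinach + tempeh with both tight: 2 servings and 1.762 servings → $4.01.
The minimum over all feasible corners is $1.97.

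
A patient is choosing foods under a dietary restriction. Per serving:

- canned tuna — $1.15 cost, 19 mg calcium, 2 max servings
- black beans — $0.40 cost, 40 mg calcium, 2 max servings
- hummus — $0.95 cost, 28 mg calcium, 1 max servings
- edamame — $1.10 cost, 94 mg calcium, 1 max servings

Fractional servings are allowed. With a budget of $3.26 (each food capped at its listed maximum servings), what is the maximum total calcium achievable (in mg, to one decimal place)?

208.8 mg

Calcium per dollar: black beans 100, edamame 85.45, hummus 29.47, canned tuna 16.52.
Take 2 servings of black beans: spends $0.80, +80.0 mg calcium (running total 80.0 mg).
Take 1 serving of edamame: spends $1.10, +94.0 mg calcium (running total 174.0 mg).
Take 1 serving of hummus: spends $0.95, +28.0 mg calcium (running total 202.0 mg).
Take 0.3565 servings of canned tuna: spends $0.41, +6.8 mg calcium (running total 208.8 mg).
Filling greedily by calcium-per-dollar is optimal for one linear limit, giving 208.8 mg.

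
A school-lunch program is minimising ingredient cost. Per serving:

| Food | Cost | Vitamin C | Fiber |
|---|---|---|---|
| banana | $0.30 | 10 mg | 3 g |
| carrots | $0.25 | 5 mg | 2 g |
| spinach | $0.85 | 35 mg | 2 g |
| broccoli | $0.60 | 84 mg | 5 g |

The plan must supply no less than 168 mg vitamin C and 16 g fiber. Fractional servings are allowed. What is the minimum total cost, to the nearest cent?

Compare the cost at each extreme point of the feasible region.
banana only: max(168/10, 16/3) = 16.8 servings → $5.04.
carrots only: max(168/5, 16/2) = 33.6 servings → $8.40.
spinach only: max(168/35, 16/2) = 8 servings → $6.80.
broccoli only: max(168/84, 16/5) = 3.2 servings → $1.92.
banana + carrots: intersection lies outside the first quadrant.
banana + spinach with both tight: 2.635 servings and 4.047 servings → $4.23.
banana + broccoli with both tight: 2.495 servings and 1.703 servings → $1.77.
carrots + spinach with both tight: 3.733 servings and 4.267 servings → $4.56.
carrots + broccoli with both tight: 3.524 servings and 1.79 servings → $1.96.
spinach + broccoli: the both-tight solution has a negative serving — not a feasible corner.
So the least-cost plan costs $1.77.

$1.77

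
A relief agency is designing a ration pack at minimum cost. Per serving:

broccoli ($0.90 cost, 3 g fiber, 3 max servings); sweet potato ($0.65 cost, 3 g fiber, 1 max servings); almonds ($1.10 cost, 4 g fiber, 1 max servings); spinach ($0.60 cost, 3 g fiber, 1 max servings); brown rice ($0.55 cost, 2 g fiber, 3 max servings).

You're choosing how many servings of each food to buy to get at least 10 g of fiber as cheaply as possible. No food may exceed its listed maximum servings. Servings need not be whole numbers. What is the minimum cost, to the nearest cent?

Cost per g of fiber: spinach $0.2000, sweet potato $0.2167, almonds $0.2750, brown rice $0.2750, broccoli $0.3000.
Take 1 serving of spinach: +3.0 g fiber for $0.60 (total $0.60, still need 7.0 g).
Take 1 serving of sweet potato: +3.0 g fiber for $0.65 (total $1.25, still need 4.0 g).
Take 1 serving of almonds: +4.0 g fiber for $1.10 (total $2.35, still need 0.0 g).
Filling from the cheapest source first is optimal under one linear minimum: $2.35.

$2.35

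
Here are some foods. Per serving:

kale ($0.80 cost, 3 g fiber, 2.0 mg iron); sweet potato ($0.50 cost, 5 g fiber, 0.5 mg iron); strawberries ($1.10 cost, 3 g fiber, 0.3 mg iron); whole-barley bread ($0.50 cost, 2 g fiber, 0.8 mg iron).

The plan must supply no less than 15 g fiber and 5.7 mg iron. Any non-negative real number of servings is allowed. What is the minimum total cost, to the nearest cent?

$2.74

Compare the cost at each extreme point of the feasible region.
kale only: max(15/3, 5.7/2.0) = 5 servings → $4.00.
sweet potato only: max(15/5, 5.7/0.5) = 11.4 servings → $5.70.
strawberries only: max(15/3, 5.7/0.3) = 19 servings → $20.90.
whole-barley bread only: max(15/2, 5.7/0.8) = 7.5 servings → $3.75.
kale + sweet potato with both tight: 2.471 servings and 1.518 servings → $2.74.
kale + strawberries with both tight: 2.471 servings and 2.529 servings → $4.76.
kale + whole-barley bread: the both-tight solution has a negative serving — not a feasible corner.
sweet potato + strawberries (both tight): parallel constraints — no distinct corner.
sweet potato + whole-barley bread with both tight: 0.2 servings and 7 servings → $3.60.
strawberries + whole-barley bread with both tight: 0.3333 servings and 7 servings → $3.87.
Cheapest feasible corner: $2.74.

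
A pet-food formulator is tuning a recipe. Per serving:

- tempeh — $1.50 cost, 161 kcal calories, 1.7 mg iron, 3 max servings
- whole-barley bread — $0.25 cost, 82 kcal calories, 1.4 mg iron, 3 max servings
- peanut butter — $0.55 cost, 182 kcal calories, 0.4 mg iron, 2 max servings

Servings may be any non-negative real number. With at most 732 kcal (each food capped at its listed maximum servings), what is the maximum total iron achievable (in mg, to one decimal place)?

Iron per kcal: whole-barley bread 0.01707, tempeh 0.01056, peanut butter 0.002198.
Take 3 servings of whole-barley bread: uses 246 kcal, +4.2 mg iron (running total 4.2 mg).
Take 3 servings of tempeh: uses 483 kcal, +5.1 mg iron (running total 9.3 mg).
Take 0.01648 servings of peanut butter: uses 3 kcal, +0.0 mg iron (running total 9.3 mg).
Filling greedily by iron-per-kcal is optimal for one linear limit, giving 9.3 mg.

9.3 mg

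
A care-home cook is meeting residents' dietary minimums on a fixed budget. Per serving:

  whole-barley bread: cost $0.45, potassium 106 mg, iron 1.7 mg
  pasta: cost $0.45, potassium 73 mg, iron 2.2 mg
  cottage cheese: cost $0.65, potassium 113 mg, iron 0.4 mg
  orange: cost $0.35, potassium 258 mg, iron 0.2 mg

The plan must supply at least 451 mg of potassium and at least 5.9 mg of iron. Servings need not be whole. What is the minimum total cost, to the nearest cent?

$1.52

Compare the cost at each extreme point of the feasible region.
whole-barley bread only: max(451/106, 5.9/1.7) = 4.255 servings → $1.91.
pasta only: max(451/73, 5.9/2.2) = 6.178 servings → $2.78.
cottage cheese only: max(451/113, 5.9/0.4) = 14.75 servings → $9.59.
orange only: max(451/258, 5.9/0.2) = 29.5 servings → $10.32.
whole-barley bread + pasta: the both-tight solution has a negative serving — not a feasible corner.
whole-barley bread + cottage cheese with both tight: 3.248 servings and 0.9439 servings → $2.08.
whole-barley bread + orange with both tight: 3.431 servings and 0.3385 servings → $1.66.
pasta + cottage cheese with both tight: 2.216 servings and 2.559 servings → $2.66.
pasta + orange with both tight: 2.59 servings and 1.015 servings → $1.52.
cottage cheese + orange: the both-tight solution has a negative serving — not a feasible corner.
So the least-cost plan costs $1.52.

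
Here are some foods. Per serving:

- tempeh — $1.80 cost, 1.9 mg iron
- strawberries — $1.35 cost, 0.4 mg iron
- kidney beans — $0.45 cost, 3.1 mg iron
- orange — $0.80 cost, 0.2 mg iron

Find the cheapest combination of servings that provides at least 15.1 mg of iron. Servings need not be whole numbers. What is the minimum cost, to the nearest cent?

$2.19

Cost per mg of iron: kidney beans $0.1452, tempeh $0.9474, strawberries $3.3750, orange $4.0000.
With no serving limits, use only kidney beans: 15.1 mg / 3.1 mg = 4.871 servings × $0.45 = $2.19.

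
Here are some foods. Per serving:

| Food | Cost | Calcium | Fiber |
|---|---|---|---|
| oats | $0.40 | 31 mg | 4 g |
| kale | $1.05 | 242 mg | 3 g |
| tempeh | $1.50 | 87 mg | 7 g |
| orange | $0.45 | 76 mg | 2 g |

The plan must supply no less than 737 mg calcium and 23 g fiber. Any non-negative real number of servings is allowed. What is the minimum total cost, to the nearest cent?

$4.22

Two binding constraints pin down two serving amounts, so the optimal mix uses at most two foods. The candidates are each food alone (scaled to the tighter of calcium/fiber) and each pair with both constraints tight.
oats only: max(737/31, 23/4) = 23.77 servings → $9.51.
kale only: max(737/242, 23/3) = 7.667 servings → $8.05.
tempeh only: max(737/87, 23/7) = 8.471 servings → $12.71.
orange only: max(737/76, 23/2) = 11.5 servings → $5.17.
oats + kale with both tight: 3.834 servings and 2.554 servings → $4.22.
oats + tempeh: the both-tight solution has a negative serving — not a feasible corner.
oats + orange with both tight: 1.132 servings and 9.236 servings → $4.61.
kale + tempeh with both tight: 2.204 servings and 2.341 servings → $5.83.
kale + orange with both targets exact would need a negative amount; discard.
tempeh + orange with both tight: 0.7654 servings and 8.821 servings → $5.12.
The minimum over all feasible corners is $4.22.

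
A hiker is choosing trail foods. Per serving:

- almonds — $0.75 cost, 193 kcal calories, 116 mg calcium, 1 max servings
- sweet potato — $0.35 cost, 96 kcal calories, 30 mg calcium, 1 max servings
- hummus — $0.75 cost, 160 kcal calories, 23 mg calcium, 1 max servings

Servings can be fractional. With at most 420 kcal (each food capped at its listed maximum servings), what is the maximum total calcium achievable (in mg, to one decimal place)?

Calcium per kcal: almonds 0.601, sweet potato 0.3125, hummus 0.1437.
Take 1 serving of almonds: uses 193 kcal, +116.0 mg calcium (running total 116.0 mg).
Take 1 serving of sweet potato: uses 96 kcal, +30.0 mg calcium (running total 146.0 mg).
Take 0.8187 servings of hummus: uses 131 kcal, +18.8 mg calcium (running total 164.8 mg).
Filling greedily by calcium-per-kcal is optimal for one linear limit, giving 164.8 mg.

164.8 mg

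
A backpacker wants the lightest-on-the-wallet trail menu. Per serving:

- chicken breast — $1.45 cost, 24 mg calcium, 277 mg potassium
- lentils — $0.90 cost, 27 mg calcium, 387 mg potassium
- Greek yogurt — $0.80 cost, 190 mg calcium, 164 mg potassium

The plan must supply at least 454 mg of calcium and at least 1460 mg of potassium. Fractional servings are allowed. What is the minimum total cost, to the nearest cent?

$4.22

An LP optimum is at a vertex; with two nutrient constraints at most two foods are used. Check each candidate.
chicken breast only: max(454/24, 1460/277) = 18.92 servings → $27.43.
lentils only: max(454/27, 1460/387) = 16.81 servings → $15.13.
Greek yogurt only: max(454/190, 1460/164) = 8.902 servings → $7.12.
chicken breast + lentils: the both-tight solution has a negative serving — not a feasible corner.
chicken breast + Greek yogurt with both tight: 4.168 servings and 1.863 servings → $7.53.
lentils + Greek yogurt with both tight: 2.937 servings and 1.972 servings → $4.22.
Cheapest feasible corner: $4.22.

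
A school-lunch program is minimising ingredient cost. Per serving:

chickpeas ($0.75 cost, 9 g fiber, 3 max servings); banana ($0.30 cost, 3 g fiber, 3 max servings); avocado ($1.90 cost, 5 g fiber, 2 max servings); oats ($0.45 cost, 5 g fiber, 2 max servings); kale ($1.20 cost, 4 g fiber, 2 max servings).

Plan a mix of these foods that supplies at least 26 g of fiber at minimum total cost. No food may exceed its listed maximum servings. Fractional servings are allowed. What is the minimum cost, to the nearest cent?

$2.17

Cost per g of fiber: chickpeas $0.0833, oats $0.0900, banana $0.1000, kale $0.3000, avocado $0.3800.
Take 2.889 servings of chickpeas: +26.0 g fiber for $2.17 (total $2.17, still need 0.0 g).
Filling from the cheapest source first is optimal under one linear minimum: $2.17.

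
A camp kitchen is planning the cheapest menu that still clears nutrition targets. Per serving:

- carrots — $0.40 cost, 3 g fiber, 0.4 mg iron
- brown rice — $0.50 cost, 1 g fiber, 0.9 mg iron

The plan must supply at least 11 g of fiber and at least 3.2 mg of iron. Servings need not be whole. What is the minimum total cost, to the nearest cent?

carrots only: max(11/3, 3.2/0.4) = 8 servings → $3.20.
brown rice only: max(11/1, 3.2/0.9) = 11 servings → $5.50.
carrots + brown rice with both tight: 2.913 servings and 2.261 servings → $2.30.
The minimum over all feasible corners is $2.30.

$2.30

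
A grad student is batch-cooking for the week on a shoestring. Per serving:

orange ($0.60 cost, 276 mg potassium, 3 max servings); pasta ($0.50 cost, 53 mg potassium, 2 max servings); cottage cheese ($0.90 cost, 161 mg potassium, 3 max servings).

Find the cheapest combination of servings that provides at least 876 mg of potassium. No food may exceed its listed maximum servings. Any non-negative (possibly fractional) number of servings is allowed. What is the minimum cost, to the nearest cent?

$2.07

Cost per mg of potassium: orange $0.0022, cottage cheese $0.0056, pasta $0.0094.
Take 3 servings of orange: +828.0 mg potassium for $1.80 (total $1.80, still need 48.0 mg).
Take 0.2981 servings of cottage cheese: +48.0 mg potassium for $0.27 (total $2.07, still need 0.0 mg).
Greedy by cheapest-per-mg is optimal for a single linear constraint, so the minimum cost is $2.07.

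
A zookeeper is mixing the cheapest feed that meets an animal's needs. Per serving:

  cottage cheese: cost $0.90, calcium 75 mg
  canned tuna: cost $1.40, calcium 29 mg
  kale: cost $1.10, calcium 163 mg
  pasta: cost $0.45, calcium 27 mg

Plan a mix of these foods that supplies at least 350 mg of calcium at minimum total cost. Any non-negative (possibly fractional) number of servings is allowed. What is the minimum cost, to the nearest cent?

$2.36

Cost per mg of calcium: kale $0.0067, cottage cheese $0.0120, pasta $0.0167, canned tuna $0.0483.
With no serving limits, use only kale: 350 mg / 163 mg = 2.147 servings × $1.10 = $2.36.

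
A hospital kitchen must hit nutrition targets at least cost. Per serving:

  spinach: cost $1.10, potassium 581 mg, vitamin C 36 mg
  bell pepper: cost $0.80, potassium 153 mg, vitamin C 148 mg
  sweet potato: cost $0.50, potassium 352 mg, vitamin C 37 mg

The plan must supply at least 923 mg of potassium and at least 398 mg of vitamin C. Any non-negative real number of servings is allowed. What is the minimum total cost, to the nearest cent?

A basic optimal solution has at most two foods positive. Try each food alone and each pair with both targets met exactly.
spinach only: max(923/581, 398/36) = 11.06 servings → $12.16.
bell pepper only: max(923/153, 398/148) = 6.033 servings → $4.83.
sweet potato only: max(923/352, 398/37) = 10.76 servings → $5.38.
spinach + bell pepper with both tight: 0.9407 servings and 2.46 servings → $3.00.
spinach + sweet potato: intersection lies outside the first quadrant.
bell pepper + sweet potato with both tight: 2.282 servings and 1.63 servings → $2.64.
So the least-cost plan costs $2.64.

$2.64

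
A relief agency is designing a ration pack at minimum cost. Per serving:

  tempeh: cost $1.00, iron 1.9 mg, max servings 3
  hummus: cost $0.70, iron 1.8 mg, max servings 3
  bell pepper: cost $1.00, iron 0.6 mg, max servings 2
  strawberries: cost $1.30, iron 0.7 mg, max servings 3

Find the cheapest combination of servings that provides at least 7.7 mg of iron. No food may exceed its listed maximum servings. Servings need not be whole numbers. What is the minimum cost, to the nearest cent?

Cost per mg of iron: hummus $0.3889, tempeh $0.5263, bell pepper $1.6667, strawberries $1.8571.
Take 3 servings of hummus: +5.4 mg iron for $2.10 (total $2.10, still need 2.3 mg).
Take 1.211 servings of tempeh: +2.3 mg iron for $1.21 (total $3.31, still need 0.0 mg).
Filling from the cheapest source first is optimal under one linear minimum: $3.31.

$3.31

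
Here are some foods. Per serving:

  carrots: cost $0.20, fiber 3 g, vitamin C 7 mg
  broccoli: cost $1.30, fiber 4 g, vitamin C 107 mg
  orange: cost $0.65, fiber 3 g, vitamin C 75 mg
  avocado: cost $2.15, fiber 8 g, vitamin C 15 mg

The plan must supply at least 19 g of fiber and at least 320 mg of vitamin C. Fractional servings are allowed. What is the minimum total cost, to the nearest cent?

carrots only: max(19/3, 320/7) = 45.71 servings → $9.14.
broccoli only: max(19/4, 320/107) = 4.75 servings → $6.17.
orange only: max(19/3, 320/75) = 6.333 servings → $4.12.
avocado only: max(19/8, 320/15) = 21.33 servings → $45.87.
carrots + broccoli with both tight: 2.57 servings and 2.823 servings → $4.18.
carrots + orange with both tight: 2.279 servings and 4.054 servings → $3.09.
carrots + avocado: intersection lies outside the first quadrant.
broccoli + orange: the both-tight solution has a negative serving — not a feasible corner.
broccoli + avocado with both tight: 2.858 servings and 0.946 servings → $5.75.
orange + avocado with both tight: 4.099 servings and 0.8378 servings → $4.47.
Cheapest feasible corner: $3.09.

$3.09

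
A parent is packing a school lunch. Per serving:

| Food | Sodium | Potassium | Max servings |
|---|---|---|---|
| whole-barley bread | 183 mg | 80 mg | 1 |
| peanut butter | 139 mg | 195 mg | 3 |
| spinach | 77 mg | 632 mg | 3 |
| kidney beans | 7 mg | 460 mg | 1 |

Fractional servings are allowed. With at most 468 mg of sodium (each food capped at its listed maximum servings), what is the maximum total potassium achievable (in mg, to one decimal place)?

2678.7 mg

Potassium per mg sodium: kidney beans 65.71, spinach 8.208, peanut butter 1.403, whole-barley bread 0.4372.
Take 1 serving of kidney beans: uses 7 mg sodium, +460.0 mg potassium (running total 460.0 mg).
Take 3 servings of spinach: uses 231 mg sodium, +1896.0 mg potassium (running total 2356.0 mg).
Take 1.655 servings of peanut butter: uses 230 mg sodium, +322.7 mg potassium (running total 2678.7 mg).
Greedy by best ratio exhausts the sodium allowance optimally: 2678.7 mg.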